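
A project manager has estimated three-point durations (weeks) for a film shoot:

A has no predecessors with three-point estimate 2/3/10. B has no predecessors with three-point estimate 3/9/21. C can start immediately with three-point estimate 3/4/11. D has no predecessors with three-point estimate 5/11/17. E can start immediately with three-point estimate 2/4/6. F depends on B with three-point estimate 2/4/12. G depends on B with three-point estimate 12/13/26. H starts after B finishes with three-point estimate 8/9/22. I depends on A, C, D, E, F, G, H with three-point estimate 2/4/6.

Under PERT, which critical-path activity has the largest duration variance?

B

te_A = (2 + 4·3 + 10)/6 = 24/6 = 4; σ²_A = ((10−2)/6)² = 1.778
te_B = (3 + 4·9 + 21)/6 = 60/6 = 10; σ²_B = ((21−3)/6)² = 9.000
te_C = (3 + 4·4 + 11)/6 = 30/6 = 5; σ²_C = ((11−3)/6)² = 1.778
te_D = (5 + 4·11 + 17)/6 = 66/6 = 11; σ²_D = ((17−5)/6)² = 4.000
te_E = (2 + 4·4 + 6)/6 = 24/6 = 4; σ²_E = ((6−2)/6)² = 0.444
te_F = (2 + 4·4 + 12)/6 = 30/6 = 5; σ²_F = ((12−2)/6)² = 2.778
te_G = (12 + 4·13 + 26)/6 = 90/6 = 15; σ²_G = ((26−12)/6)² = 5.444
te_H = (8 + 4·9 + 22)/6 = 66/6 = 11; σ²_H = ((22−8)/6)² = 5.444
te_I = (2 + 4·4 + 6)/6 = 24/6 = 4; σ²_I = ((6−2)/6)² = 0.444

Forward pass:
ES_A = 0; EF_A = 4
ES_B = 0; EF_B = 10
ES_C = 0; EF_C = 5
ES_D = 0; EF_D = 11
ES_E = 0; EF_E = 4
ES_F = 10; EF_F = 10+5 = 15
ES_G = 10; EF_G = 10+15 = 25
ES_H = 10; EF_H = 10+11 = 21
ES_I = max(EF_A=4, EF_C=5, EF_D=11, EF_E=4, EF_F=15, EF_G=25, EF_H=21) = 25; EF_I = 25+4 = 29
Expected project duration μ = 29 weeks. Critical path: B → G → I.

Variances on critical path: σ²_B=9.000, σ²_G=5.444, σ²_I=0.444.
Largest is σ²_B = 9.000.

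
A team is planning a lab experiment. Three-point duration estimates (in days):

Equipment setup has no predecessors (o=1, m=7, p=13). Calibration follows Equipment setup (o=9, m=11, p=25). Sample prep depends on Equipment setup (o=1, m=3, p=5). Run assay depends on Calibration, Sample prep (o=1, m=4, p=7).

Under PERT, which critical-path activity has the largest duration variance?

Calibration

te_Equipment setup = (1 + 4·7 + 13)/6 = 42/6 = 7; σ²_Equipment setup = ((13−1)/6)² = 4.000
te_Calibration = (9 + 4·11 + 25)/6 = 78/6 = 13; σ²_Calibration = ((25−9)/6)² = 7.111
te_Sample prep = (1 + 4·3 + 5)/6 = 18/6 = 3; σ²_Sample prep = ((5−1)/6)² = 0.444
te_Run assay = (1 + 4·4 + 7)/6 = 24/6 = 4; σ²_Run assay = ((7−1)/6)² = 1.000

Forward pass:
ES_Equipment setup = 0; EF_Equipment setup = 7
ES_Calibration = 7; EF_Calibration = 7+13 = 20
ES_Sample prep = 7; EF_Sample prep = 7+3 = 10
ES_Run assay = max(EF_Calibration=20, EF_Sample prep=10) = 20; EF_Run assay = 20+4 = 24
Expected project duration μ = 24 days. Critical path: Equipment setup → Calibration → Run assay.

Variances on critical path: σ²_Equipment setup=4.000, σ²_Calibration=7.111, σ²_Run assay=1.000.
Largest is σ²_Calibration = 7.111.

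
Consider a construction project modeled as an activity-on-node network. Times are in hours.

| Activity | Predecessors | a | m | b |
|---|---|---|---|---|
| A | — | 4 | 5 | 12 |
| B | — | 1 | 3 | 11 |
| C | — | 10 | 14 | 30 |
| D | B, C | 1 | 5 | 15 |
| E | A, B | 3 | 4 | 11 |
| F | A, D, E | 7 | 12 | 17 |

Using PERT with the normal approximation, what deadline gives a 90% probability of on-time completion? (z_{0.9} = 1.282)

te_A = (4 + 4·5 + 12)/6 = 36/6 = 6; σ²_A = ((12−4)/6)² = 1.778
te_B = (1 + 4·3 + 11)/6 = 24/6 = 4; σ²_B = ((11−1)/6)² = 2.778
te_C = (10 + 4·14 + 30)/6 = 96/6 = 16; σ²_C = ((30−10)/6)² = 11.111
te_D = (1 + 4·5 + 15)/6 = 36/6 = 6; σ²_D = ((15−1)/6)² = 5.444
te_E = (3 + 4·4 + 11)/6 = 30/6 = 5; σ²_E = ((11−3)/6)² = 1.778
te_F = (7 + 4·12 + 17)/6 = 72/6 = 12; σ²_F = ((17−7)/6)² = 2.778

Forward pass:
ES_A = 0; EF_A = 6
ES_B = 0; EF_B = 4
ES_C = 0; EF_C = 16
ES_D = max(EF_B=4, EF_C=16) = 16; EF_D = 16+6 = 22
ES_E = max(EF_A=6, EF_B=4) = 6; EF_E = 6+5 = 11
ES_F = max(EF_A=6, EF_D=22, EF_E=11) = 22; EF_F = 22+12 = 34
Expected project duration μ = 34 hours. Critical path: C → D → F.

Variance along critical path = 11.111 + 5.444 + 2.778 = 19.333; σ = 4.397 hours.
D = μ + z·σ = 34 + 1.282·4.397 = 39.6 hours

39.6 hours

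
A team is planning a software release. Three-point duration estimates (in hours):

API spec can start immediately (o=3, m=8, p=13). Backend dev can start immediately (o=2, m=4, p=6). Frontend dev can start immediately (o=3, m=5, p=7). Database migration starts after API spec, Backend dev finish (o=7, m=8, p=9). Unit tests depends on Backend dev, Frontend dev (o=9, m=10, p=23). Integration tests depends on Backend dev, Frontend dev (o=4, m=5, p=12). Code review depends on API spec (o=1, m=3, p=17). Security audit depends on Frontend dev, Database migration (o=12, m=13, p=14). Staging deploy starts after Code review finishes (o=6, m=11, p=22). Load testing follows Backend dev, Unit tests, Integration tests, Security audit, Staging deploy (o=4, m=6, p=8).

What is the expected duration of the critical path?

te_API spec = (3 + 4·8 + 13)/6 = 48/6 = 8
te_Backend dev = (2 + 4·4 + 6)/6 = 24/6 = 4
te_Frontend dev = (3 + 4·5 + 7)/6 = 30/6 = 5
te_Database migration = (7 + 4·8 + 9)/6 = 48/6 = 8
te_Unit tests = (9 + 4·10 + 23)/6 = 72/6 = 12
te_Integration tests = (4 + 4·5 + 12)/6 = 36/6 = 6
te_Code review = (1 + 4·3 + 17)/6 = 30/6 = 5
te_Security audit = (12 + 4·13 + 14)/6 = 78/6 = 13
te_Staging deploy = (6 + 4·11 + 22)/6 = 72/6 = 12
te_Load testing = (4 + 4·6 + 8)/6 = 36/6 = 6

Forward pass:
ES_API spec = 0; EF_API spec = 8
ES_Backend dev = 0; EF_Backend dev = 4
ES_Frontend dev = 0; EF_Frontend dev = 5
ES_Database migration = max(EF_API spec=8, EF_Backend dev=4) = 8; EF_Database migration = 8+8 = 16
ES_Unit tests = max(EF_Backend dev=4, EF_Frontend dev=5) = 5; EF_Unit tests = 5+12 = 17
ES_Integration tests = max(EF_Backend dev=4, EF_Frontend dev=5) = 5; EF_Integration tests = 5+6 = 11
ES_Code review = 8; EF_Code review = 8+5 = 13
ES_Security audit = max(EF_Frontend dev=5, EF_Database migration=16) = 16; EF_Security audit = 16+13 = 29
ES_Staging deploy = 13; EF_Staging deploy = 13+12 = 25
ES_Load testing = max(EF_Backend dev=4, EF_Unit tests=17, EF_Integration tests=11, EF_Security audit=29, EF_Staging deploy=25) = 29; EF_Load testing = 29+6 = 35
Expected project duration μ = 35 hours. Critical path: API spec → Database migration → Security audit → Load testing.

35 hours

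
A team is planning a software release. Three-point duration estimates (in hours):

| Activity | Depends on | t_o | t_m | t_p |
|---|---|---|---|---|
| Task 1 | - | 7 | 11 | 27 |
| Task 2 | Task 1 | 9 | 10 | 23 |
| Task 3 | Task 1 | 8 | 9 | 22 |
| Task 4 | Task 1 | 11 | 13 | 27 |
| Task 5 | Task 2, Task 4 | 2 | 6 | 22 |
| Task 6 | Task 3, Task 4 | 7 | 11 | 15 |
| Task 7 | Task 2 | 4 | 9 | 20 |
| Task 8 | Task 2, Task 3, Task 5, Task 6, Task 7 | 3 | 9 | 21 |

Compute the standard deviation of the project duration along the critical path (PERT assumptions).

5.39 hours

te_Task 1 = (7 + 4·11 + 27)/6 = 78/6 = 13; σ²_Task 1 = ((27−7)/6)² = 11.111
te_Task 2 = (9 + 4·10 + 23)/6 = 72/6 = 12; σ²_Task 2 = ((23−9)/6)² = 5.444
te_Task 3 = (8 + 4·9 + 22)/6 = 66/6 = 11; σ²_Task 3 = ((22−8)/6)² = 5.444
te_Task 4 = (11 + 4·13 + 27)/6 = 90/6 = 15; σ²_Task 4 = ((27−11)/6)² = 7.111
te_Task 5 = (2 + 4·6 + 22)/6 = 48/6 = 8; σ²_Task 5 = ((22−2)/6)² = 11.111
te_Task 6 = (7 + 4·11 + 15)/6 = 66/6 = 11; σ²_Task 6 = ((15−7)/6)² = 1.778
te_Task 7 = (4 + 4·9 + 20)/6 = 60/6 = 10; σ²_Task 7 = ((20−4)/6)² = 7.111
te_Task 8 = (3 + 4·9 + 21)/6 = 60/6 = 10; σ²_Task 8 = ((21−3)/6)² = 9.000

Forward pass:
ES_Task 1 = 0; EF_Task 1 = 13
ES_Task 2 = 13; EF_Task 2 = 13+12 = 25
ES_Task 3 = 13; EF_Task 3 = 13+11 = 24
ES_Task 4 = 13; EF_Task 4 = 13+15 = 28
ES_Task 5 = max(EF_Task 2=25, EF_Task 4=28) = 28; EF_Task 5 = 28+8 = 36
ES_Task 6 = max(EF_Task 3=24, EF_Task 4=28) = 28; EF_Task 6 = 28+11 = 39
ES_Task 7 = 25; EF_Task 7 = 25+10 = 35
ES_Task 8 = max(EF_Task 2=25, EF_Task 3=24, EF_Task 5=36, EF_Task 6=39, EF_Task 7=35) = 39; EF_Task 8 = 39+10 = 49
Expected project duration μ = 49 hours. Critical path: Task 1 → Task 4 → Task 6 → Task 8.

Variance along critical path = 11.111 + 7.111 + 1.778 + 9.000 = 29.000
σ = √29.000 = 5.385 hours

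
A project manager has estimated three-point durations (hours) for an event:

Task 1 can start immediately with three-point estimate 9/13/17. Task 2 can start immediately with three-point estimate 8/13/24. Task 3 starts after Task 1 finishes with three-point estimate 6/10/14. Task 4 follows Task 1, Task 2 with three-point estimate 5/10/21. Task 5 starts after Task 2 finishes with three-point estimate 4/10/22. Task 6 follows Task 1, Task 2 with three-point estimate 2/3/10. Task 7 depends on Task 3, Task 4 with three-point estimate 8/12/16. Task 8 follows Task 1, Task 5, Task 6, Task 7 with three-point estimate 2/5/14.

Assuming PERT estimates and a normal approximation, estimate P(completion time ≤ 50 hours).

0.941

te_Task 1 = (9 + 4·13 + 17)/6 = 78/6 = 13; σ²_Task 1 = ((17−9)/6)² = 1.778
te_Task 2 = (8 + 4·13 + 24)/6 = 84/6 = 14; σ²_Task 2 = ((24−8)/6)² = 7.111
te_Task 3 = (6 + 4·10 + 14)/6 = 60/6 = 10; σ²_Task 3 = ((14−6)/6)² = 1.778
te_Task 4 = (5 + 4·10 + 21)/6 = 66/6 = 11; σ²_Task 4 = ((21−5)/6)² = 7.111
te_Task 5 = (4 + 4·10 + 22)/6 = 66/6 = 11; σ²_Task 5 = ((22−4)/6)² = 9.000
te_Task 6 = (2 + 4·3 + 10)/6 = 24/6 = 4; σ²_Task 6 = ((10−2)/6)² = 1.778
te_Task 7 = (8 + 4·12 + 16)/6 = 72/6 = 12; σ²_Task 7 = ((16−8)/6)² = 1.778
te_Task 8 = (2 + 4·5 + 14)/6 = 36/6 = 6; σ²_Task 8 = ((14−2)/6)² = 4.000

Forward pass:
ES_Task 1 = 0; EF_Task 1 = 13
ES_Task 2 = 0; EF_Task 2 = 14
ES_Task 3 = 13; EF_Task 3 = 13+10 = 23
ES_Task 4 = max(EF_Task 1=13, EF_Task 2=14) = 14; EF_Task 4 = 14+11 = 25
ES_Task 5 = 14; EF_Task 5 = 14+11 = 25
ES_Task 6 = max(EF_Task 1=13, EF_Task 2=14) = 14; EF_Task 6 = 14+4 = 18
ES_Task 7 = max(EF_Task 3=23, EF_Task 4=25) = 25; EF_Task 7 = 25+12 = 37
ES_Task 8 = max(EF_Task 1=13, EF_Task 5=25, EF_Task 6=18, EF_Task 7=37) = 37; EF_Task 8 = 37+6 = 43
Expected project duration μ = 43 hours. Critical path: Task 2 → Task 4 → Task 7 → Task 8.

Variance along critical path = 7.111 + 7.111 + 1.778 + 4.000 = 20.000; σ = √20.000 = 4.472 hours.
Z = (50 − 43) / 4.472 = 1.565
P(T ≤ 50) = Φ(1.565) ≈ 0.941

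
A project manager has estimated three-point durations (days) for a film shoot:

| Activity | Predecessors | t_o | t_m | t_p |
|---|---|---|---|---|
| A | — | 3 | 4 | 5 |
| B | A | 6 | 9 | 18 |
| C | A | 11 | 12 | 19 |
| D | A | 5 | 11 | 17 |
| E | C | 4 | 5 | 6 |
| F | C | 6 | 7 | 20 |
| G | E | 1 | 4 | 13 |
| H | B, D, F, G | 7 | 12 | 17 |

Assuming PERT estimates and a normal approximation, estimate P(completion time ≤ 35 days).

0.088

te_A = (3 + 4·4 + 5)/6 = 24/6 = 4; σ²_A = ((5−3)/6)² = 0.111
te_B = (6 + 4·9 + 18)/6 = 60/6 = 10; σ²_B = ((18−6)/6)² = 4.000
te_C = (11 + 4·12 + 19)/6 = 78/6 = 13; σ²_C = ((19−11)/6)² = 1.778
te_D = (5 + 4·11 + 17)/6 = 66/6 = 11; σ²_D = ((17−5)/6)² = 4.000
te_E = (4 + 4·5 + 6)/6 = 30/6 = 5; σ²_E = ((6−4)/6)² = 0.111
te_F = (6 + 4·7 + 20)/6 = 54/6 = 9; σ²_F = ((20−6)/6)² = 5.444
te_G = (1 + 4·4 + 13)/6 = 30/6 = 5; σ²_G = ((13−1)/6)² = 4.000
te_H = (7 + 4·12 + 17)/6 = 72/6 = 12; σ²_H = ((17−7)/6)² = 2.778

Forward pass:
ES_A = 0; EF_A = 4
ES_B = 4; EF_B = 4+10 = 14
ES_C = 4; EF_C = 4+13 = 17
ES_D = 4; EF_D = 4+11 = 15
ES_E = 17; EF_E = 17+5 = 22
ES_F = 17; EF_F = 17+9 = 26
ES_G = 22; EF_G = 22+5 = 27
ES_H = max(EF_B=14, EF_D=15, EF_F=26, EF_G=27) = 27; EF_H = 27+12 = 39
Expected project duration μ = 39 days. Critical path: A → C → E → G → H.

Variance along critical path = 0.111 + 1.778 + 0.111 + 4.000 + 2.778 = 8.778; σ = √8.778 = 2.963 days.
Z = (35 − 39) / 2.963 = -1.350
P(T ≤ 35) = Φ(-1.350) ≈ 0.088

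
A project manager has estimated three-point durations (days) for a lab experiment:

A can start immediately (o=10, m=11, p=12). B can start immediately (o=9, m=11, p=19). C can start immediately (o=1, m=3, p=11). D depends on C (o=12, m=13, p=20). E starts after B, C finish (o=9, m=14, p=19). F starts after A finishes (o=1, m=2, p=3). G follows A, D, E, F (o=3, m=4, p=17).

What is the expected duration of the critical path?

32 days

te_A = (10 + 4·11 + 12)/6 = 66/6 = 11
te_B = (9 + 4·11 + 19)/6 = 72/6 = 12
te_C = (1 + 4·3 + 11)/6 = 24/6 = 4
te_D = (12 + 4·13 + 20)/6 = 84/6 = 14
te_E = (9 + 4·14 + 19)/6 = 84/6 = 14
te_F = (1 + 4·2 + 3)/6 = 12/6 = 2
te_G = (3 + 4·4 + 17)/6 = 36/6 = 6

Forward pass:
ES_A = 0; EF_A = 11
ES_B = 0; EF_B = 12
ES_C = 0; EF_C = 4
ES_D = 4; EF_D = 4+14 = 18
ES_E = max(EF_B=12, EF_C=4) = 12; EF_E = 12+14 = 26
ES_F = 11; EF_F = 11+2 = 13
ES_G = max(EF_A=11, EF_D=18, EF_E=26, EF_F=13) = 26; EF_G = 26+6 = 32
Expected project duration μ = 32 days. Critical path: B → E → G.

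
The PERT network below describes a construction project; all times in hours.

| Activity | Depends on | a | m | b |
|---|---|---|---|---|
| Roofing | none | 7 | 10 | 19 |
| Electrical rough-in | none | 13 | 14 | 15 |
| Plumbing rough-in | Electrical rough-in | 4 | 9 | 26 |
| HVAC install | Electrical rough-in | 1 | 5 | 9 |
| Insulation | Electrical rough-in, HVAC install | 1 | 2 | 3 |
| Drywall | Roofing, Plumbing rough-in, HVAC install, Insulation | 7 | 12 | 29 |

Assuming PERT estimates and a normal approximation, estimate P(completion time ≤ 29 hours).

0.027

te_Roofing = (7 + 4·10 + 19)/6 = 66/6 = 11; σ²_Roofing = ((19−7)/6)² = 4.000
te_Electrical rough-in = (13 + 4·14 + 15)/6 = 84/6 = 14; σ²_Electrical rough-in = ((15−13)/6)² = 0.111
te_Plumbing rough-in = (4 + 4·9 + 26)/6 = 66/6 = 11; σ²_Plumbing rough-in = ((26−4)/6)² = 13.444
te_HVAC install = (1 + 4·5 + 9)/6 = 30/6 = 5; σ²_HVAC install = ((9−1)/6)² = 1.778
te_Insulation = (1 + 4·2 + 3)/6 = 12/6 = 2; σ²_Insulation = ((3−1)/6)² = 0.111
te_Drywall = (7 + 4·12 + 29)/6 = 84/6 = 14; σ²_Drywall = ((29−7)/6)² = 13.444

Forward pass:
ES_Roofing = 0; EF_Roofing = 11
ES_Electrical rough-in = 0; EF_Electrical rough-in = 14
ES_Plumbing rough-in = 14; EF_Plumbing rough-in = 14+11 = 25
ES_HVAC install = 14; EF_HVAC install = 14+5 = 19
ES_Insulation = max(EF_Electrical rough-in=14, EF_HVAC install=19) = 19; EF_Insulation = 19+2 = 21
ES_Drywall = max(EF_Roofing=11, EF_Plumbing rough-in=25, EF_HVAC install=19, EF_Insulation=21) = 25; EF_Drywall = 25+14 = 39
Expected project duration μ = 39 hours. Critical path: Electrical rough-in → Plumbing rough-in → Drywall.

Variance along critical path = 0.111 + 13.444 + 13.444 = 27.000; σ = √27.000 = 5.196 hours.
Z = (29 − 39) / 5.196 = -1.925
P(T ≤ 29) = Φ(-1.925) ≈ 0.027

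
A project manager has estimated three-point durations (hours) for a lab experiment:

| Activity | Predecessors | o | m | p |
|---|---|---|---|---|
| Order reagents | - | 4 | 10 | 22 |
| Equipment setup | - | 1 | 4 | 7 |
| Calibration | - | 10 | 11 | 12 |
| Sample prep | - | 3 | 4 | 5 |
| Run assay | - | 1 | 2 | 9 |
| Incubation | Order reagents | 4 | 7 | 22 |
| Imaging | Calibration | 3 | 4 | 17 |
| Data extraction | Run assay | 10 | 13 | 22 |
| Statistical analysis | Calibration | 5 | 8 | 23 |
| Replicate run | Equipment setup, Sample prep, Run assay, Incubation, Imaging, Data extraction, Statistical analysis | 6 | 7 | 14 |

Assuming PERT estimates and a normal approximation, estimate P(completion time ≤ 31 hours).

0.728

te_Order reagents = (4 + 4·10 + 22)/6 = 66/6 = 11; σ²_Order reagents = ((22−4)/6)² = 9.000
te_Equipment setup = (1 + 4·4 + 7)/6 = 24/6 = 4; σ²_Equipment setup = ((7−1)/6)² = 1.000
te_Calibration = (10 + 4·11 + 12)/6 = 66/6 = 11; σ²_Calibration = ((12−10)/6)² = 0.111
te_Sample prep = (3 + 4·4 + 5)/6 = 24/6 = 4; σ²_Sample prep = ((5−3)/6)² = 0.111
te_Run assay = (1 + 4·2 + 9)/6 = 18/6 = 3; σ²_Run assay = ((9−1)/6)² = 1.778
te_Incubation = (4 + 4·7 + 22)/6 = 54/6 = 9; σ²_Incubation = ((22−4)/6)² = 9.000
te_Imaging = (3 + 4·4 + 17)/6 = 36/6 = 6; σ²_Imaging = ((17−3)/6)² = 5.444
te_Data extraction = (10 + 4·13 + 22)/6 = 84/6 = 14; σ²_Data extraction = ((22−10)/6)² = 4.000
te_Statistical analysis = (5 + 4·8 + 23)/6 = 60/6 = 10; σ²_Statistical analysis = ((23−5)/6)² = 9.000
te_Replicate run = (6 + 4·7 + 14)/6 = 48/6 = 8; σ²_Replicate run = ((14−6)/6)² = 1.778

Forward pass:
ES_Order reagents = 0; EF_Order reagents = 11
ES_Equipment setup = 0; EF_Equipment setup = 4
ES_Calibration = 0; EF_Calibration = 11
ES_Sample prep = 0; EF_Sample prep = 4
ES_Run assay = 0; EF_Run assay = 3
ES_Incubation = 11; EF_Incubation = 11+9 = 20
ES_Imaging = 11; EF_Imaging = 11+6 = 17
ES_Data extraction = 3; EF_Data extraction = 3+14 = 17
ES_Statistical analysis = 11; EF_Statistical analysis = 11+10 = 21
ES_Replicate run = max(EF_Equipment setup=4, EF_Sample prep=4, EF_Run assay=3, EF_Incubation=20, EF_Imaging=17, EF_Data extraction=17, EF_Statistical analysis=21) = 21; EF_Replicate run = 21+8 = 29
Expected project duration μ = 29 hours. Critical path: Calibration → Statistical analysis → Replicate run.

Variance along critical path = 0.111 + 9.000 + 1.778 = 10.889; σ = √10.889 = 3.300 hours.
Z = (31 − 29) / 3.300 = 0.606
P(T ≤ 31) = Φ(0.606) ≈ 0.728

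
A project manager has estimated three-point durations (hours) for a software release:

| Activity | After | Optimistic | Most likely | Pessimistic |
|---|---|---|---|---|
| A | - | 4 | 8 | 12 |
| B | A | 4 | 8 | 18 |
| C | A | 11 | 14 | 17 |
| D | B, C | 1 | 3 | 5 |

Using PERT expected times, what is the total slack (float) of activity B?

5 hours

te_A = (4 + 4·8 + 12)/6 = 48/6 = 8
te_B = (4 + 4·8 + 18)/6 = 54/6 = 9
te_C = (11 + 4·14 + 17)/6 = 84/6 = 14
te_D = (1 + 4·3 + 5)/6 = 18/6 = 3

Forward pass:
ES_A = 0; EF_A = 8
ES_B = 8; EF_B = 8+9 = 17
ES_C = 8; EF_C = 8+14 = 22
ES_D = max(EF_B=17, EF_C=22) = 22; EF_D = 22+3 = 25
Expected project duration μ = 25 hours. Critical path: A → C → D.

Backward pass:
LF_D = 25; LS_D = 25−3 = 22
LF_C = LS_D = 22; LS_C = 22−14 = 8
LF_B = LS_D = 22; LS_B = 22−9 = 13
LF_A = min(LS_B=13, LS_C=8) = 8; LS_A = 8−8 = 0
Slack_B = LS_B − ES_B = 13 − 8 = 5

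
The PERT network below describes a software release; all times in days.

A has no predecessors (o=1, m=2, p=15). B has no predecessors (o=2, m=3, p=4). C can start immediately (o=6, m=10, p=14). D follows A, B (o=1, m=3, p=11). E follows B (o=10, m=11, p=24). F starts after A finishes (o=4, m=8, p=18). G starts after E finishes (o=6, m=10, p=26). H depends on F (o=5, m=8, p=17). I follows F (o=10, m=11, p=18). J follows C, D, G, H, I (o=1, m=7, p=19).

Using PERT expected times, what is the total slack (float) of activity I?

te_A = (1 + 4·2 + 15)/6 = 24/6 = 4
te_B = (2 + 4·3 + 4)/6 = 18/6 = 3
te_C = (6 + 4·10 + 14)/6 = 60/6 = 10
te_D = (1 + 4·3 + 11)/6 = 24/6 = 4
te_E = (10 + 4·11 + 24)/6 = 78/6 = 13
te_F = (4 + 4·8 + 18)/6 = 54/6 = 9
te_G = (6 + 4·10 + 26)/6 = 72/6 = 12
te_H = (5 + 4·8 + 17)/6 = 54/6 = 9
te_I = (10 + 4·11 + 18)/6 = 72/6 = 12
te_J = (1 + 4·7 + 19)/6 = 48/6 = 8

Forward pass:
ES_A = 0; EF_A = 4
ES_B = 0; EF_B = 3
ES_C = 0; EF_C = 10
ES_D = max(EF_A=4, EF_B=3) = 4; EF_D = 4+4 = 8
ES_E = 3; EF_E = 3+13 = 16
ES_F = 4; EF_F = 4+9 = 13
ES_G = 16; EF_G = 16+12 = 28
ES_H = 13; EF_H = 13+9 = 22
ES_I = 13; EF_I = 13+12 = 25
ES_J = max(EF_C=10, EF_D=8, EF_G=28, EF_H=22, EF_I=25) = 28; EF_J = 28+8 = 36
Expected project duration μ = 36 days. Critical path: B → E → G → J.

Backward pass:
LF_J = 36; LS_J = 36−8 = 28
LF_I = LS_J = 28; LS_I = 28−12 = 16
LF_H = LS_J = 28; LS_H = 28−9 = 19
LF_G = LS_J = 28; LS_G = 28−12 = 16
LF_F = min(LS_H=19, LS_I=16) = 16; LS_F = 16−9 = 7
LF_E = LS_G = 16; LS_E = 16−13 = 3
LF_D = LS_J = 28; LS_D = 28−4 = 24
LF_C = LS_J = 28; LS_C = 28−10 = 18
LF_B = min(LS_D=24, LS_E=3) = 3; LS_B = 3−3 = 0
LF_A = min(LS_D=24, LS_F=7) = 7; LS_A = 7−4 = 3
Slack_I = LS_I − ES_I = 16 − 13 = 3

3 days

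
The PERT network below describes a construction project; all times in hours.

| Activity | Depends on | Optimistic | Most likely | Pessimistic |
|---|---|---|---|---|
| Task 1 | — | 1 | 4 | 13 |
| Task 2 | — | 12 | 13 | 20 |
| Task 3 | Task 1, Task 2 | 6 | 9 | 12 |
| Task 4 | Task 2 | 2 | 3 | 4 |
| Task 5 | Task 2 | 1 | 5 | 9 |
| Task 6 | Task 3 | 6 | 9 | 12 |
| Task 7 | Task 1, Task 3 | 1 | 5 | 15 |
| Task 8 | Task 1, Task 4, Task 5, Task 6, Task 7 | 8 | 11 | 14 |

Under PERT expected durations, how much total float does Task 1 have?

9 hours

te_Task 1 = (1 + 4·4 + 13)/6 = 30/6 = 5
te_Task 2 = (12 + 4·13 + 20)/6 = 84/6 = 14
te_Task 3 = (6 + 4·9 + 12)/6 = 54/6 = 9
te_Task 4 = (2 + 4·3 + 4)/6 = 18/6 = 3
te_Task 5 = (1 + 4·5 + 9)/6 = 30/6 = 5
te_Task 6 = (6 + 4·9 + 12)/6 = 54/6 = 9
te_Task 7 = (1 + 4·5 + 15)/6 = 36/6 = 6
te_Task 8 = (8 + 4·11 + 14)/6 = 66/6 = 11

Forward pass:
ES_Task 1 = 0; EF_Task 1 = 5
ES_Task 2 = 0; EF_Task 2 = 14
ES_Task 3 = max(EF_Task 1=5, EF_Task 2=14) = 14; EF_Task 3 = 14+9 = 23
ES_Task 4 = 14; EF_Task 4 = 14+3 = 17
ES_Task 5 = 14; EF_Task 5 = 14+5 = 19
ES_Task 6 = 23; EF_Task 6 = 23+9 = 32
ES_Task 7 = max(EF_Task 1=5, EF_Task 3=23) = 23; EF_Task 7 = 23+6 = 29
ES_Task 8 = max(EF_Task 1=5, EF_Task 4=17, EF_Task 5=19, EF_Task 6=32, EF_Task 7=29) = 32; EF_Task 8 = 32+11 = 43
Expected project duration μ = 43 hours. Critical path: Task 2 → Task 3 → Task 6 → Task 8.

Backward pass:
LF_Task 8 = 43; LS_Task 8 = 43−11 = 32
LF_Task 7 = LS_Task 8 = 32; LS_Task 7 = 32−6 = 26
LF_Task 6 = LS_Task 8 = 32; LS_Task 6 = 32−9 = 23
LF_Task 5 = LS_Task 8 = 32; LS_Task 5 = 32−5 = 27
LF_Task 4 = LS_Task 8 = 32; LS_Task 4 = 32−3 = 29
LF_Task 3 = min(LS_Task 6=23, LS_Task 7=26) = 23; LS_Task 3 = 23−9 = 14
LF_Task 2 = min(LS_Task 3=14, LS_Task 4=29, LS_Task 5=27) = 14; LS_Task 2 = 14−14 = 0
LF_Task 1 = min(LS_Task 3=14, LS_Task 7=26, LS_Task 8=32) = 14; LS_Task 1 = 14−5 = 9
Slack_Task 1 = LS_Task 1 − ES_Task 1 = 9 − 0 = 9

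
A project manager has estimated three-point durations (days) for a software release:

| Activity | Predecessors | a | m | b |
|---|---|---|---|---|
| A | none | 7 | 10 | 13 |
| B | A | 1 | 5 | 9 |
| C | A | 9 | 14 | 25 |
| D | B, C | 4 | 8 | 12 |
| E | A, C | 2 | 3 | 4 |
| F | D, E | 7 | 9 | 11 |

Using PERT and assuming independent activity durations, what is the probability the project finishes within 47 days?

0.940

te_A = (7 + 4·10 + 13)/6 = 60/6 = 10; σ²_A = ((13−7)/6)² = 1.000
te_B = (1 + 4·5 + 9)/6 = 30/6 = 5; σ²_B = ((9−1)/6)² = 1.778
te_C = (9 + 4·14 + 25)/6 = 90/6 = 15; σ²_C = ((25−9)/6)² = 7.111
te_D = (4 + 4·8 + 12)/6 = 48/6 = 8; σ²_D = ((12−4)/6)² = 1.778
te_E = (2 + 4·3 + 4)/6 = 18/6 = 3; σ²_E = ((4−2)/6)² = 0.111
te_F = (7 + 4·9 + 11)/6 = 54/6 = 9; σ²_F = ((11−7)/6)² = 0.444

Forward pass:
ES_A = 0; EF_A = 10
ES_B = 10; EF_B = 10+5 = 15
ES_C = 10; EF_C = 10+15 = 25
ES_D = max(EF_B=15, EF_C=25) = 25; EF_D = 25+8 = 33
ES_E = max(EF_A=10, EF_C=25) = 25; EF_E = 25+3 = 28
ES_F = max(EF_D=33, EF_E=28) = 33; EF_F = 33+9 = 42
Expected project duration μ = 42 days. Critical path: A → C → D → F.

Variance along critical path = 1.000 + 7.111 + 1.778 + 0.444 = 10.333; σ = √10.333 = 3.215 days.
Z = (47 − 42) / 3.215 = 1.555
P(T ≤ 47) = Φ(1.555) ≈ 0.940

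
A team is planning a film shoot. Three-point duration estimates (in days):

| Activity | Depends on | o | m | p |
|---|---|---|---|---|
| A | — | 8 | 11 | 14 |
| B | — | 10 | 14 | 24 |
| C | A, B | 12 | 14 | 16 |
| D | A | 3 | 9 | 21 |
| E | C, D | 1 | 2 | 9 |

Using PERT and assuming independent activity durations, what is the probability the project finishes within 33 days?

te_A = (8 + 4·11 + 14)/6 = 66/6 = 11; σ²_A = ((14−8)/6)² = 1.000
te_B = (10 + 4·14 + 24)/6 = 90/6 = 15; σ²_B = ((24−10)/6)² = 5.444
te_C = (12 + 4·14 + 16)/6 = 84/6 = 14; σ²_C = ((16−12)/6)² = 0.444
te_D = (3 + 4·9 + 21)/6 = 60/6 = 10; σ²_D = ((21−3)/6)² = 9.000
te_E = (1 + 4·2 + 9)/6 = 18/6 = 3; σ²_E = ((9−1)/6)² = 1.778

Forward pass:
ES_A = 0; EF_A = 11
ES_B = 0; EF_B = 15
ES_C = max(EF_A=11, EF_B=15) = 15; EF_C = 15+14 = 29
ES_D = 11; EF_D = 11+10 = 21
ES_E = max(EF_C=29, EF_D=21) = 29; EF_E = 29+3 = 32
Expected project duration μ = 32 days. Critical path: B → C → E.

Variance along critical path = 5.444 + 0.444 + 1.778 = 7.667; σ = √7.667 = 2.769 days.
Z = (33 − 32) / 2.769 = 0.361
P(T ≤ 33) = Φ(0.361) ≈ 0.641

0.641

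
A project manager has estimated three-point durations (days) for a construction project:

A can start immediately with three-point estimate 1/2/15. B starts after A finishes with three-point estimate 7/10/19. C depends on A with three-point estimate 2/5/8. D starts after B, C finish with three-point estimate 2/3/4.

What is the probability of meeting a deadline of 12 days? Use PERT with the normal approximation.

te_A = (1 + 4·2 + 15)/6 = 24/6 = 4; σ²_A = ((15−1)/6)² = 5.444
te_B = (7 + 4·10 + 19)/6 = 66/6 = 11; σ²_B = ((19−7)/6)² = 4.000
te_C = (2 + 4·5 + 8)/6 = 30/6 = 5; σ²_C = ((8−2)/6)² = 1.000
te_D = (2 + 4·3 + 4)/6 = 18/6 = 3; σ²_D = ((4−2)/6)² = 0.111

Forward pass:
ES_A = 0; EF_A = 4
ES_B = 4; EF_B = 4+11 = 15
ES_C = 4; EF_C = 4+5 = 9
ES_D = max(EF_B=15, EF_C=9) = 15; EF_D = 15+3 = 18
Expected project duration μ = 18 days. Critical path: A → B → D.

Variance along critical path = 5.444 + 4.000 + 0.111 = 9.556; σ = √9.556 = 3.091 days.
Z = (12 − 18) / 3.091 = -1.941
P(T ≤ 12) = Φ(-1.941) ≈ 0.026

0.026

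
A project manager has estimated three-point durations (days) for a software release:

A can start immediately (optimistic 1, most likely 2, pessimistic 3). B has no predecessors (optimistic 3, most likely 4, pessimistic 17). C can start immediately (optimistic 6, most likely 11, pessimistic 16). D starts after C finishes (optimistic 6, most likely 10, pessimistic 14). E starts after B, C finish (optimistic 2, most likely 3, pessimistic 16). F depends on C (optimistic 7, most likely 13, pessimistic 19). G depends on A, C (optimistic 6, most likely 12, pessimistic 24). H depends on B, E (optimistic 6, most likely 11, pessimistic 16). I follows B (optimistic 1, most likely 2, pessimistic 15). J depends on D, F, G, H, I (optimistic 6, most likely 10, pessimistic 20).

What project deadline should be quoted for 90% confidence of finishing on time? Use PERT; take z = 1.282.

te_A = (1 + 4·2 + 3)/6 = 12/6 = 2; σ²_A = ((3−1)/6)² = 0.111
te_B = (3 + 4·4 + 17)/6 = 36/6 = 6; σ²_B = ((17−3)/6)² = 5.444
te_C = (6 + 4·11 + 16)/6 = 66/6 = 11; σ²_C = ((16−6)/6)² = 2.778
te_D = (6 + 4·10 + 14)/6 = 60/6 = 10; σ²_D = ((14−6)/6)² = 1.778
te_E = (2 + 4·3 + 16)/6 = 30/6 = 5; σ²_E = ((16−2)/6)² = 5.444
te_F = (7 + 4·13 + 19)/6 = 78/6 = 13; σ²_F = ((19−7)/6)² = 4.000
te_G = (6 + 4·12 + 24)/6 = 78/6 = 13; σ²_G = ((24−6)/6)² = 9.000
te_H = (6 + 4·11 + 16)/6 = 66/6 = 11; σ²_H = ((16−6)/6)² = 2.778
te_I = (1 + 4·2 + 15)/6 = 24/6 = 4; σ²_I = ((15−1)/6)² = 5.444
te_J = (6 + 4·10 + 20)/6 = 66/6 = 11; σ²_J = ((20−6)/6)² = 5.444

Forward pass:
ES_A = 0; EF_A = 2
ES_B = 0; EF_B = 6
ES_C = 0; EF_C = 11
ES_D = 11; EF_D = 11+10 = 21
ES_E = max(EF_B=6, EF_C=11) = 11; EF_E = 11+5 = 16
ES_F = 11; EF_F = 11+13 = 24
ES_G = max(EF_A=2, EF_C=11) = 11; EF_G = 11+13 = 24
ES_H = max(EF_B=6, EF_E=16) = 16; EF_H = 16+11 = 27
ES_I = 6; EF_I = 6+4 = 10
ES_J = max(EF_D=21, EF_F=24, EF_G=24, EF_H=27, EF_I=10) = 27; EF_J = 27+11 = 38
Expected project duration μ = 38 days. Critical path: C → E → H → J.

Variance along critical path = 2.778 + 5.444 + 2.778 + 5.444 = 16.444; σ = 4.055 days.
D = μ + z·σ = 38 + 1.282·4.055 = 43.2 days

43.2 days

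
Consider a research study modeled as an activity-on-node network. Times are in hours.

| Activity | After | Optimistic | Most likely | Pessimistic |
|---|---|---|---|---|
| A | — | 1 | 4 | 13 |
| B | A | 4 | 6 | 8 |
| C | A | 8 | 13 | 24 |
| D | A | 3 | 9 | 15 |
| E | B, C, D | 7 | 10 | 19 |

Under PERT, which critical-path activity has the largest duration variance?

C

te_A = (1 + 4·4 + 13)/6 = 30/6 = 5; σ²_A = ((13−1)/6)² = 4.000
te_B = (4 + 4·6 + 8)/6 = 36/6 = 6; σ²_B = ((8−4)/6)² = 0.444
te_C = (8 + 4·13 + 24)/6 = 84/6 = 14; σ²_C = ((24−8)/6)² = 7.111
te_D = (3 + 4·9 + 15)/6 = 54/6 = 9; σ²_D = ((15−3)/6)² = 4.000
te_E = (7 + 4·10 + 19)/6 = 66/6 = 11; σ²_E = ((19−7)/6)² = 4.000

Forward pass:
ES_A = 0; EF_A = 5
ES_B = 5; EF_B = 5+6 = 11
ES_C = 5; EF_C = 5+14 = 19
ES_D = 5; EF_D = 5+9 = 14
ES_E = max(EF_B=11, EF_C=19, EF_D=14) = 19; EF_E = 19+11 = 30
Expected project duration μ = 30 hours. Critical path: A → C → E.

Variances on critical path: σ²_A=4.000, σ²_C=7.111, σ²_E=4.000.
Largest is σ²_C = 7.111.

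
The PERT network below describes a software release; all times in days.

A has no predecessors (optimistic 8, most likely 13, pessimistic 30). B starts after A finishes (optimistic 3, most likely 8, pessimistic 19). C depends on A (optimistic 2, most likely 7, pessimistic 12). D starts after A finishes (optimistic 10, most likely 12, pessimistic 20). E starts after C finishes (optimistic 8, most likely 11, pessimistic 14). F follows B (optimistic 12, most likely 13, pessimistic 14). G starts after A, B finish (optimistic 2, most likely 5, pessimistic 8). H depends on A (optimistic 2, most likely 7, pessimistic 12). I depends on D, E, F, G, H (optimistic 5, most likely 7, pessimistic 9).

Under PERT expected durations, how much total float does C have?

te_A = (8 + 4·13 + 30)/6 = 90/6 = 15
te_B = (3 + 4·8 + 19)/6 = 54/6 = 9
te_C = (2 + 4·7 + 12)/6 = 42/6 = 7
te_D = (10 + 4·12 + 20)/6 = 78/6 = 13
te_E = (8 + 4·11 + 14)/6 = 66/6 = 11
te_F = (12 + 4·13 + 14)/6 = 78/6 = 13
te_G = (2 + 4·5 + 8)/6 = 30/6 = 5
te_H = (2 + 4·7 + 12)/6 = 42/6 = 7
te_I = (5 + 4·7 + 9)/6 = 42/6 = 7

Forward pass:
ES_A = 0; EF_A = 15
ES_B = 15; EF_B = 15+9 = 24
ES_C = 15; EF_C = 15+7 = 22
ES_D = 15; EF_D = 15+13 = 28
ES_E = 22; EF_E = 22+11 = 33
ES_F = 24; EF_F = 24+13 = 37
ES_G = max(EF_A=15, EF_B=24) = 24; EF_G = 24+5 = 29
ES_H = 15; EF_H = 15+7 = 22
ES_I = max(EF_D=28, EF_E=33, EF_F=37, EF_G=29, EF_H=22) = 37; EF_I = 37+7 = 44
Expected project duration μ = 44 days. Critical path: A → B → F → I.

Backward pass:
LF_I = 44; LS_I = 44−7 = 37
LF_H = LS_I = 37; LS_H = 37−7 = 30
LF_G = LS_I = 37; LS_G = 37−5 = 32
LF_F = LS_I = 37; LS_F = 37−13 = 24
LF_E = LS_I = 37; LS_E = 37−11 = 26
LF_D = LS_I = 37; LS_D = 37−13 = 24
LF_C = LS_E = 26; LS_C = 26−7 = 19
LF_B = min(LS_F=24, LS_G=32) = 24; LS_B = 24−9 = 15
LF_A = min(LS_B=15, LS_C=19, LS_D=24, LS_G=32, LS_H=30) = 15; LS_A = 15−15 = 0
Slack_C = LS_C − ES_C = 19 − 15 = 4

4 days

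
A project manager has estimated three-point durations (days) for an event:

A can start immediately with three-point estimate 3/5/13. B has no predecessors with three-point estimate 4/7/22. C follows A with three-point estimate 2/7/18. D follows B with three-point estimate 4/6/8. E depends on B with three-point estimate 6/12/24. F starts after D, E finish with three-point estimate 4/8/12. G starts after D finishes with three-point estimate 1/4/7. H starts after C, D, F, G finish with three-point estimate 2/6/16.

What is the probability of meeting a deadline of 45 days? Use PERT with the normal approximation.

0.944

te_A = (3 + 4·5 + 13)/6 = 36/6 = 6; σ²_A = ((13−3)/6)² = 2.778
te_B = (4 + 4·7 + 22)/6 = 54/6 = 9; σ²_B = ((22−4)/6)² = 9.000
te_C = (2 + 4·7 + 18)/6 = 48/6 = 8; σ²_C = ((18−2)/6)² = 7.111
te_D = (4 + 4·6 + 8)/6 = 36/6 = 6; σ²_D = ((8−4)/6)² = 0.444
te_E = (6 + 4·12 + 24)/6 = 78/6 = 13; σ²_E = ((24−6)/6)² = 9.000
te_F = (4 + 4·8 + 12)/6 = 48/6 = 8; σ²_F = ((12−4)/6)² = 1.778
te_G = (1 + 4·4 + 7)/6 = 24/6 = 4; σ²_G = ((7−1)/6)² = 1.000
te_H = (2 + 4·6 + 16)/6 = 42/6 = 7; σ²_H = ((16−2)/6)² = 5.444

Forward pass:
ES_A = 0; EF_A = 6
ES_B = 0; EF_B = 9
ES_C = 6; EF_C = 6+8 = 14
ES_D = 9; EF_D = 9+6 = 15
ES_E = 9; EF_E = 9+13 = 22
ES_F = max(EF_D=15, EF_E=22) = 22; EF_F = 22+8 = 30
ES_G = 15; EF_G = 15+4 = 19
ES_H = max(EF_C=14, EF_D=15, EF_F=30, EF_G=19) = 30; EF_H = 30+7 = 37
Expected project duration μ = 37 days. Critical path: B → E → F → H.

Variance along critical path = 9.000 + 9.000 + 1.778 + 5.444 = 25.222; σ = √25.222 = 5.022 days.
Z = (45 − 37) / 5.022 = 1.593
P(T ≤ 45) = Φ(1.593) ≈ 0.944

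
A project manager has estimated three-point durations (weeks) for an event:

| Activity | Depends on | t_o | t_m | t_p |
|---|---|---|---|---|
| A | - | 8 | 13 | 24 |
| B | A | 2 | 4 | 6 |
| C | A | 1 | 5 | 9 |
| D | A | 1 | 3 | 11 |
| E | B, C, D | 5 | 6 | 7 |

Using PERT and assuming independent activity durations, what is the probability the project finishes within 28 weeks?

0.841

te_A = (8 + 4·13 + 24)/6 = 84/6 = 14; σ²_A = ((24−8)/6)² = 7.111
te_B = (2 + 4·4 + 6)/6 = 24/6 = 4; σ²_B = ((6−2)/6)² = 0.444
te_C = (1 + 4·5 + 9)/6 = 30/6 = 5; σ²_C = ((9−1)/6)² = 1.778
te_D = (1 + 4·3 + 11)/6 = 24/6 = 4; σ²_D = ((11−1)/6)² = 2.778
te_E = (5 + 4·6 + 7)/6 = 36/6 = 6; σ²_E = ((7−5)/6)² = 0.111

Forward pass:
ES_A = 0; EF_A = 14
ES_B = 14; EF_B = 14+4 = 18
ES_C = 14; EF_C = 14+5 = 19
ES_D = 14; EF_D = 14+4 = 18
ES_E = max(EF_B=18, EF_C=19, EF_D=18) = 19; EF_E = 19+6 = 25
Expected project duration μ = 25 weeks. Critical path: A → C → E.

Variance along critical path = 7.111 + 1.778 + 0.111 = 9.000; σ = √9.000 = 3.000 weeks.
Z = (28 − 25) / 3.000 = 1.000
P(T ≤ 28) = Φ(1.000) ≈ 0.841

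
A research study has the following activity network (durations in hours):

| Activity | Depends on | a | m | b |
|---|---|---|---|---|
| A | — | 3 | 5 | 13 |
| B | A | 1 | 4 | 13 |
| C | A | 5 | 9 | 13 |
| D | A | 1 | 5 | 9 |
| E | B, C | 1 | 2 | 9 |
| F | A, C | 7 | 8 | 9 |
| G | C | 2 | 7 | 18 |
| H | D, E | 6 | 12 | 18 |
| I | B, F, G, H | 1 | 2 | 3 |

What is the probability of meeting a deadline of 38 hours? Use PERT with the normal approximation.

te_A = (3 + 4·5 + 13)/6 = 36/6 = 6; σ²_A = ((13−3)/6)² = 2.778
te_B = (1 + 4·4 + 13)/6 = 30/6 = 5; σ²_B = ((13−1)/6)² = 4.000
te_C = (5 + 4·9 + 13)/6 = 54/6 = 9; σ²_C = ((13−5)/6)² = 1.778
te_D = (1 + 4·5 + 9)/6 = 30/6 = 5; σ²_D = ((9−1)/6)² = 1.778
te_E = (1 + 4·2 + 9)/6 = 18/6 = 3; σ²_E = ((9−1)/6)² = 1.778
te_F = (7 + 4·8 + 9)/6 = 48/6 = 8; σ²_F = ((9−7)/6)² = 0.111
te_G = (2 + 4·7 + 18)/6 = 48/6 = 8; σ²_G = ((18−2)/6)² = 7.111
te_H = (6 + 4·12 + 18)/6 = 72/6 = 12; σ²_H = ((18−6)/6)² = 4.000
te_I = (1 + 4·2 + 3)/6 = 12/6 = 2; σ²_I = ((3−1)/6)² = 0.111

Forward pass:
ES_A = 0; EF_A = 6
ES_B = 6; EF_B = 6+5 = 11
ES_C = 6; EF_C = 6+9 = 15
ES_D = 6; EF_D = 6+5 = 11
ES_E = max(EF_B=11, EF_C=15) = 15; EF_E = 15+3 = 18
ES_F = max(EF_A=6, EF_C=15) = 15; EF_F = 15+8 = 23
ES_G = 15; EF_G = 15+8 = 23
ES_H = max(EF_D=11, EF_E=18) = 18; EF_H = 18+12 = 30
ES_I = max(EF_B=11, EF_F=23, EF_G=23, EF_H=30) = 30; EF_I = 30+2 = 32
Expected project duration μ = 32 hours. Critical path: A → C → E → H → I.

Variance along critical path = 2.778 + 1.778 + 1.778 + 4.000 + 0.111 = 10.444; σ = √10.444 = 3.232 hours.
Z = (38 − 32) / 3.232 = 1.857
P(T ≤ 38) = Φ(1.857) ≈ 0.968

0.968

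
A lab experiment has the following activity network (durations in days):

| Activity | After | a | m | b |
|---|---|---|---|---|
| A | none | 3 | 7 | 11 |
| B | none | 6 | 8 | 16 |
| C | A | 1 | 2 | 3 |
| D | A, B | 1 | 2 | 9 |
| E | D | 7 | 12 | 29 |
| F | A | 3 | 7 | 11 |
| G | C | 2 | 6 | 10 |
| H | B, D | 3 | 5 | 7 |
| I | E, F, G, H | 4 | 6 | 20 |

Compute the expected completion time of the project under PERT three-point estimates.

34 days

te_A = (3 + 4·7 + 11)/6 = 42/6 = 7
te_B = (6 + 4·8 + 16)/6 = 54/6 = 9
te_C = (1 + 4·2 + 3)/6 = 12/6 = 2
te_D = (1 + 4·2 + 9)/6 = 18/6 = 3
te_E = (7 + 4·12 + 29)/6 = 84/6 = 14
te_F = (3 + 4·7 + 11)/6 = 42/6 = 7
te_G = (2 + 4·6 + 10)/6 = 36/6 = 6
te_H = (3 + 4·5 + 7)/6 = 30/6 = 5
te_I = (4 + 4·6 + 20)/6 = 48/6 = 8

Forward pass:
ES_A = 0; EF_A = 7
ES_B = 0; EF_B = 9
ES_C = 7; EF_C = 7+2 = 9
ES_D = max(EF_A=7, EF_B=9) = 9; EF_D = 9+3 = 12
ES_E = 12; EF_E = 12+14 = 26
ES_F = 7; EF_F = 7+7 = 14
ES_G = 9; EF_G = 9+6 = 15
ES_H = max(EF_B=9, EF_D=12) = 12; EF_H = 12+5 = 17
ES_I = max(EF_E=26, EF_F=14, EF_G=15, EF_H=17) = 26; EF_I = 26+8 = 34
Expected project duration μ = 34 days. Critical path: B → D → E → I.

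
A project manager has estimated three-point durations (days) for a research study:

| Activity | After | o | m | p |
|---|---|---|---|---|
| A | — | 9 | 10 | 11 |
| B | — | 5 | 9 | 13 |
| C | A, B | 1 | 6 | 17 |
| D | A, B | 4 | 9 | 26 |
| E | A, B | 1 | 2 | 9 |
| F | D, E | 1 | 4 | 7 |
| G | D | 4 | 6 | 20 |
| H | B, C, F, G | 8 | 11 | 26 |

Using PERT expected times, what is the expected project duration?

te_A = (9 + 4·10 + 11)/6 = 60/6 = 10
te_B = (5 + 4·9 + 13)/6 = 54/6 = 9
te_C = (1 + 4·6 + 17)/6 = 42/6 = 7
te_D = (4 + 4·9 + 26)/6 = 66/6 = 11
te_E = (1 + 4·2 + 9)/6 = 18/6 = 3
te_F = (1 + 4·4 + 7)/6 = 24/6 = 4
te_G = (4 + 4·6 + 20)/6 = 48/6 = 8
te_H = (8 + 4·11 + 26)/6 = 78/6 = 13

Forward pass:
ES_A = 0; EF_A = 10
ES_B = 0; EF_B = 9
ES_C = max(EF_A=10, EF_B=9) = 10; EF_C = 10+7 = 17
ES_D = max(EF_A=10, EF_B=9) = 10; EF_D = 10+11 = 21
ES_E = max(EF_A=10, EF_B=9) = 10; EF_E = 10+3 = 13
ES_F = max(EF_D=21, EF_E=13) = 21; EF_F = 21+4 = 25
ES_G = 21; EF_G = 21+8 = 29
ES_H = max(EF_B=9, EF_C=17, EF_F=25, EF_G=29) = 29; EF_H = 29+13 = 42
Expected project duration μ = 42 days. Critical path: A → D → G → H.

42 days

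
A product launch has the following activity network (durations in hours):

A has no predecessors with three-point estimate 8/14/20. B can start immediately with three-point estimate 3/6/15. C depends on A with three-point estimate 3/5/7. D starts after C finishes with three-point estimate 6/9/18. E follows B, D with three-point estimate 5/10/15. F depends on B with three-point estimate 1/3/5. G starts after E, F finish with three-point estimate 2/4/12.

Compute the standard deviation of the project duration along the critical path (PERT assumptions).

3.74 hours

te_A = (8 + 4·14 + 20)/6 = 84/6 = 14; σ²_A = ((20−8)/6)² = 4.000
te_B = (3 + 4·6 + 15)/6 = 42/6 = 7; σ²_B = ((15−3)/6)² = 4.000
te_C = (3 + 4·5 + 7)/6 = 30/6 = 5; σ²_C = ((7−3)/6)² = 0.444
te_D = (6 + 4·9 + 18)/6 = 60/6 = 10; σ²_D = ((18−6)/6)² = 4.000
te_E = (5 + 4·10 + 15)/6 = 60/6 = 10; σ²_E = ((15−5)/6)² = 2.778
te_F = (1 + 4·3 + 5)/6 = 18/6 = 3; σ²_F = ((5−1)/6)² = 0.444
te_G = (2 + 4·4 + 12)/6 = 30/6 = 5; σ²_G = ((12−2)/6)² = 2.778

Forward pass:
ES_A = 0; EF_A = 14
ES_B = 0; EF_B = 7
ES_C = 14; EF_C = 14+5 = 19
ES_D = 19; EF_D = 19+10 = 29
ES_E = max(EF_B=7, EF_D=29) = 29; EF_E = 29+10 = 39
ES_F = 7; EF_F = 7+3 = 10
ES_G = max(EF_E=39, EF_F=10) = 39; EF_G = 39+5 = 44
Expected project duration μ = 44 hours. Critical path: A → C → D → E → G.

Variance along critical path = 4.000 + 0.444 + 4.000 + 2.778 + 2.778 = 14.000
σ = √14.000 = 3.742 hours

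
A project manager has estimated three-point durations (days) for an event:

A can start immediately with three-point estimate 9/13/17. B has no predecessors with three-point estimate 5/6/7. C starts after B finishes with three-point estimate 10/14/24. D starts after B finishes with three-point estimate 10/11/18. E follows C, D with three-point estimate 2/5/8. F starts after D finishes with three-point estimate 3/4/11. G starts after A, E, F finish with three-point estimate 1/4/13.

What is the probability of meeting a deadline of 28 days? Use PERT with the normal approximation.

te_A = (9 + 4·13 + 17)/6 = 78/6 = 13; σ²_A = ((17−9)/6)² = 1.778
te_B = (5 + 4·6 + 7)/6 = 36/6 = 6; σ²_B = ((7−5)/6)² = 0.111
te_C = (10 + 4·14 + 24)/6 = 90/6 = 15; σ²_C = ((24−10)/6)² = 5.444
te_D = (10 + 4·11 + 18)/6 = 72/6 = 12; σ²_D = ((18−10)/6)² = 1.778
te_E = (2 + 4·5 + 8)/6 = 30/6 = 5; σ²_E = ((8−2)/6)² = 1.000
te_F = (3 + 4·4 + 11)/6 = 30/6 = 5; σ²_F = ((11−3)/6)² = 1.778
te_G = (1 + 4·4 + 13)/6 = 30/6 = 5; σ²_G = ((13−1)/6)² = 4.000

Forward pass:
ES_A = 0; EF_A = 13
ES_B = 0; EF_B = 6
ES_C = 6; EF_C = 6+15 = 21
ES_D = 6; EF_D = 6+12 = 18
ES_E = max(EF_C=21, EF_D=18) = 21; EF_E = 21+5 = 26
ES_F = 18; EF_F = 18+5 = 23
ES_G = max(EF_A=13, EF_E=26, EF_F=23) = 26; EF_G = 26+5 = 31
Expected project duration μ = 31 days. Critical path: B → C → E → G.

Variance along critical path = 0.111 + 5.444 + 1.000 + 4.000 = 10.556; σ = √10.556 = 3.249 days.
Z = (28 − 31) / 3.249 = -0.923
P(T ≤ 28) = Φ(-0.923) ≈ 0.178

0.178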